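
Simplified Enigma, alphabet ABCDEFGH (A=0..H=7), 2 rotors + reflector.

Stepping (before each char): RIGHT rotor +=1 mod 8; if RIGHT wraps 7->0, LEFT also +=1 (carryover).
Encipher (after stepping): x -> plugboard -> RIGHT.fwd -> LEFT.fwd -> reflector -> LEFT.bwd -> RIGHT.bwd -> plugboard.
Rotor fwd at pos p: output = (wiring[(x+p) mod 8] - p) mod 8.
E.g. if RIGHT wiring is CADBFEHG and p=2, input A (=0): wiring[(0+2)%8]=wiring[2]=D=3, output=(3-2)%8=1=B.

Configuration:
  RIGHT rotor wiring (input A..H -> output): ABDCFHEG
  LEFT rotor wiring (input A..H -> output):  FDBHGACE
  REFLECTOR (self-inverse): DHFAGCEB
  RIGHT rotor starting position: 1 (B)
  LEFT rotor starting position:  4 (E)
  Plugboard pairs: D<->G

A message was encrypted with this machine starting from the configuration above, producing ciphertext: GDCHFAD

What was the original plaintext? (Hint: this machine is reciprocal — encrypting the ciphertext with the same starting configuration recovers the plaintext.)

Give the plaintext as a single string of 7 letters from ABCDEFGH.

Char 1 ('G'): step: R->2, L=4; G->plug->D->R->F->L->H->refl->B->L'->E->R'->F->plug->F
Char 2 ('D'): step: R->3, L=4; D->plug->G->R->G->L->F->refl->C->L'->A->R'->H->plug->H
Char 3 ('C'): step: R->4, L=4; C->plug->C->R->A->L->C->refl->F->L'->G->R'->H->plug->H
Char 4 ('H'): step: R->5, L=4; H->plug->H->R->A->L->C->refl->F->L'->G->R'->F->plug->F
Char 5 ('F'): step: R->6, L=4; F->plug->F->R->E->L->B->refl->H->L'->F->R'->E->plug->E
Char 6 ('A'): step: R->7, L=4; A->plug->A->R->H->L->D->refl->A->L'->D->R'->E->plug->E
Char 7 ('D'): step: R->0, L->5 (L advanced); D->plug->G->R->E->L->G->refl->E->L'->F->R'->E->plug->E

Answer: FHHFEEE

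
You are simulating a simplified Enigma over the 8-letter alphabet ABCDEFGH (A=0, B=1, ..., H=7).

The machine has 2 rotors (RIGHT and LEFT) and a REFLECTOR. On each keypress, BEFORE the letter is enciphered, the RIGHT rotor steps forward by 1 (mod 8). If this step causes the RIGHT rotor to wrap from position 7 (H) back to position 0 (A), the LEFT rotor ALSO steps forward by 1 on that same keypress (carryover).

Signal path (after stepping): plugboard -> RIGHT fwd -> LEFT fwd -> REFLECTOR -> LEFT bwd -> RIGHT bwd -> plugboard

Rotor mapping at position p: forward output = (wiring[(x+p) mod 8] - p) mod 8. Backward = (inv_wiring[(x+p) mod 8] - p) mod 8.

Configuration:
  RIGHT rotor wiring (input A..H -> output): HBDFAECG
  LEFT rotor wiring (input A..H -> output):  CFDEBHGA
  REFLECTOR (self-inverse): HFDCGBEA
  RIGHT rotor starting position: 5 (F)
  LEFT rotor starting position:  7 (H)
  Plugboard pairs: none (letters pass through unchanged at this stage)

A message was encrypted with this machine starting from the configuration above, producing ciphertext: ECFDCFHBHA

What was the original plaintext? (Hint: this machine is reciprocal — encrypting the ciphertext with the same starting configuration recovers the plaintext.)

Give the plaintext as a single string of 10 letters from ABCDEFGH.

Answer: CHBGBCAADG

Derivation:
Char 1 ('E'): step: R->6, L=7; E->plug->E->R->F->L->C->refl->D->L'->B->R'->C->plug->C
Char 2 ('C'): step: R->7, L=7; C->plug->C->R->C->L->G->refl->E->L'->D->R'->H->plug->H
Char 3 ('F'): step: R->0, L->0 (L advanced); F->plug->F->R->E->L->B->refl->F->L'->B->R'->B->plug->B
Char 4 ('D'): step: R->1, L=0; D->plug->D->R->H->L->A->refl->H->L'->F->R'->G->plug->G
Char 5 ('C'): step: R->2, L=0; C->plug->C->R->G->L->G->refl->E->L'->D->R'->B->plug->B
Char 6 ('F'): step: R->3, L=0; F->plug->F->R->E->L->B->refl->F->L'->B->R'->C->plug->C
Char 7 ('H'): step: R->4, L=0; H->plug->H->R->B->L->F->refl->B->L'->E->R'->A->plug->A
Char 8 ('B'): step: R->5, L=0; B->plug->B->R->F->L->H->refl->A->L'->H->R'->A->plug->A
Char 9 ('H'): step: R->6, L=0; H->plug->H->R->G->L->G->refl->E->L'->D->R'->D->plug->D
Char 10 ('A'): step: R->7, L=0; A->plug->A->R->H->L->A->refl->H->L'->F->R'->G->plug->G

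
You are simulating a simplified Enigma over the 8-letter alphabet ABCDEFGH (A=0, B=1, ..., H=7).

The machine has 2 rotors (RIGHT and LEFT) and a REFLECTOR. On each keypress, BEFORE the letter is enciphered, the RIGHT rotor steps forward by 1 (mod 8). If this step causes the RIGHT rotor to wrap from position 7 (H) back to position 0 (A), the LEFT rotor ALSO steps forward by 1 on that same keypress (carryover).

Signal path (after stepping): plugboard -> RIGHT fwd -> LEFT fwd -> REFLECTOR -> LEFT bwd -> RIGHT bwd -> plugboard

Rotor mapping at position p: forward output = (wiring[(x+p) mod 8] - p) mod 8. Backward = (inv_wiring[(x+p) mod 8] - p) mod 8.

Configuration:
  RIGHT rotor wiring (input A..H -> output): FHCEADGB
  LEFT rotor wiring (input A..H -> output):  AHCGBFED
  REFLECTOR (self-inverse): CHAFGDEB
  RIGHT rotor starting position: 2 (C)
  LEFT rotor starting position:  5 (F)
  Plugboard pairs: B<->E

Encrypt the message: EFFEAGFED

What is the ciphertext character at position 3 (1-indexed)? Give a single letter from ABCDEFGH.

Char 1 ('E'): step: R->3, L=5; E->plug->B->R->F->L->F->refl->D->L'->D->R'->D->plug->D
Char 2 ('F'): step: R->4, L=5; F->plug->F->R->D->L->D->refl->F->L'->F->R'->D->plug->D
Char 3 ('F'): step: R->5, L=5; F->plug->F->R->F->L->F->refl->D->L'->D->R'->H->plug->H

H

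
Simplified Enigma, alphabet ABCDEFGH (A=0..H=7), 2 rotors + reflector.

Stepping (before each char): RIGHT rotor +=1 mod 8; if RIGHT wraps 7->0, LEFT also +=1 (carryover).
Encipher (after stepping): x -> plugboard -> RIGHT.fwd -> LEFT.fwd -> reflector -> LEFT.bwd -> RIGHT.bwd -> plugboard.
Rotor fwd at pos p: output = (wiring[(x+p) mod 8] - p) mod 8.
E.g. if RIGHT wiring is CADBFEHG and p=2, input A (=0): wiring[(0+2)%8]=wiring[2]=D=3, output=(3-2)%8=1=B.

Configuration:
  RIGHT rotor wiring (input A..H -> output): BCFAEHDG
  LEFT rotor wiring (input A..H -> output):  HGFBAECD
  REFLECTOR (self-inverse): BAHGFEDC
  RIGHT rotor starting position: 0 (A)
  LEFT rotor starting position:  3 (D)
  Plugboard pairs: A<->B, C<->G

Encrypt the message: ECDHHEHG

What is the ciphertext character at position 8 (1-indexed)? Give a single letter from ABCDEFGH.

Char 1 ('E'): step: R->1, L=3; E->plug->E->R->G->L->D->refl->G->L'->A->R'->H->plug->H
Char 2 ('C'): step: R->2, L=3; C->plug->G->R->H->L->C->refl->H->L'->D->R'->A->plug->B
Char 3 ('D'): step: R->3, L=3; D->plug->D->R->A->L->G->refl->D->L'->G->R'->F->plug->F
Char 4 ('H'): step: R->4, L=3; H->plug->H->R->E->L->A->refl->B->L'->C->R'->D->plug->D
Char 5 ('H'): step: R->5, L=3; H->plug->H->R->H->L->C->refl->H->L'->D->R'->G->plug->C
Char 6 ('E'): step: R->6, L=3; E->plug->E->R->H->L->C->refl->H->L'->D->R'->C->plug->G
Char 7 ('H'): step: R->7, L=3; H->plug->H->R->E->L->A->refl->B->L'->C->R'->B->plug->A
Char 8 ('G'): step: R->0, L->4 (L advanced); G->plug->C->R->F->L->C->refl->H->L'->D->R'->G->plug->C

C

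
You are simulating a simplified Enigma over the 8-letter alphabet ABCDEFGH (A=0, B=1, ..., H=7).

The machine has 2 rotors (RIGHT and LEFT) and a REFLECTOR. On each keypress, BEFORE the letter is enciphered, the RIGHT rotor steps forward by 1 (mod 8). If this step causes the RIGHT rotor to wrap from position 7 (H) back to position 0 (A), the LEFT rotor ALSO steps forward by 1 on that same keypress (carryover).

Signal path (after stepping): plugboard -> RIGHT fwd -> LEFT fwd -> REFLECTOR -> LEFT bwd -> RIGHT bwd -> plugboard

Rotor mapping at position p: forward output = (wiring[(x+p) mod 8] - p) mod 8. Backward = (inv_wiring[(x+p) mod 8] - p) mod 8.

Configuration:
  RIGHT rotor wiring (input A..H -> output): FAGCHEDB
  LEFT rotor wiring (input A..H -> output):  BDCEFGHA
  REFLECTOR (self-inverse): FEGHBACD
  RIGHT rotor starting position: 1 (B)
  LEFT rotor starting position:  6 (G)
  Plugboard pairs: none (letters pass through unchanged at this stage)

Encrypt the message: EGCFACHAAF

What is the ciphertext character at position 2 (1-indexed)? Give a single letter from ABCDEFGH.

Char 1 ('E'): step: R->2, L=6; E->plug->E->R->B->L->C->refl->G->L'->F->R'->C->plug->C
Char 2 ('G'): step: R->3, L=6; G->plug->G->R->F->L->G->refl->C->L'->B->R'->C->plug->C

C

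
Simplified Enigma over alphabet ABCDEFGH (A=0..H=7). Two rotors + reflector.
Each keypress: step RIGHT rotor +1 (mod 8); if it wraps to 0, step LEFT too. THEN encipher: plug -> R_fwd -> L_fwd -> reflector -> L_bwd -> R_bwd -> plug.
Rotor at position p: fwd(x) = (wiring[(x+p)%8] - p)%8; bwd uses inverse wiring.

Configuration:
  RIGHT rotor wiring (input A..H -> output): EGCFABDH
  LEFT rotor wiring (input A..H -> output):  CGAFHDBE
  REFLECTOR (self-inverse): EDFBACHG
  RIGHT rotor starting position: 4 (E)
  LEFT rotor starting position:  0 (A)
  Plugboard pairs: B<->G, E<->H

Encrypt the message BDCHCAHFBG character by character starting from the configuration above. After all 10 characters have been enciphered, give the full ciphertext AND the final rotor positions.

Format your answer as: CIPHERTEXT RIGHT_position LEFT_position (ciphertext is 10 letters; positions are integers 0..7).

Answer: EEBAHEDGAE 6 1

Derivation:
Char 1 ('B'): step: R->5, L=0; B->plug->G->R->A->L->C->refl->F->L'->D->R'->H->plug->E
Char 2 ('D'): step: R->6, L=0; D->plug->D->R->A->L->C->refl->F->L'->D->R'->H->plug->E
Char 3 ('C'): step: R->7, L=0; C->plug->C->R->H->L->E->refl->A->L'->C->R'->G->plug->B
Char 4 ('H'): step: R->0, L->1 (L advanced); H->plug->E->R->A->L->F->refl->C->L'->E->R'->A->plug->A
Char 5 ('C'): step: R->1, L=1; C->plug->C->R->E->L->C->refl->F->L'->A->R'->E->plug->H
Char 6 ('A'): step: R->2, L=1; A->plug->A->R->A->L->F->refl->C->L'->E->R'->H->plug->E
Char 7 ('H'): step: R->3, L=1; H->plug->E->R->E->L->C->refl->F->L'->A->R'->D->plug->D
Char 8 ('F'): step: R->4, L=1; F->plug->F->R->C->L->E->refl->A->L'->F->R'->B->plug->G
Char 9 ('B'): step: R->5, L=1; B->plug->G->R->A->L->F->refl->C->L'->E->R'->A->plug->A
Char 10 ('G'): step: R->6, L=1; G->plug->B->R->B->L->H->refl->G->L'->D->R'->H->plug->E
Final: ciphertext=EEBAHEDGAE, RIGHT=6, LEFT=1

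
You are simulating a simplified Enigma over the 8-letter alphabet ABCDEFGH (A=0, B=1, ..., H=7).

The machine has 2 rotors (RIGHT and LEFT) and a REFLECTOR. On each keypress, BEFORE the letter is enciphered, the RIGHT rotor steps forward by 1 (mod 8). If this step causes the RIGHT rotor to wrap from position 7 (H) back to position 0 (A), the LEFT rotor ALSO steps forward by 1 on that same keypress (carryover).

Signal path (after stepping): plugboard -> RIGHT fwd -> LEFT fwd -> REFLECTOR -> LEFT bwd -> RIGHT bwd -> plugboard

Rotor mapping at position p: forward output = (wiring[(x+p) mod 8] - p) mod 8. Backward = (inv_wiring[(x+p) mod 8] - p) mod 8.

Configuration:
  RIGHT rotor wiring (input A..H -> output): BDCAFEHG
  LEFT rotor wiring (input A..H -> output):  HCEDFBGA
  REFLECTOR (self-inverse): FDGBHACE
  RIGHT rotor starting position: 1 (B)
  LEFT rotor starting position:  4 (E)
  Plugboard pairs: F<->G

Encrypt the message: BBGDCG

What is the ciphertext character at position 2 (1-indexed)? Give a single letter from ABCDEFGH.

Char 1 ('B'): step: R->2, L=4; B->plug->B->R->G->L->A->refl->F->L'->B->R'->H->plug->H
Char 2 ('B'): step: R->3, L=4; B->plug->B->R->C->L->C->refl->G->L'->F->R'->A->plug->A

A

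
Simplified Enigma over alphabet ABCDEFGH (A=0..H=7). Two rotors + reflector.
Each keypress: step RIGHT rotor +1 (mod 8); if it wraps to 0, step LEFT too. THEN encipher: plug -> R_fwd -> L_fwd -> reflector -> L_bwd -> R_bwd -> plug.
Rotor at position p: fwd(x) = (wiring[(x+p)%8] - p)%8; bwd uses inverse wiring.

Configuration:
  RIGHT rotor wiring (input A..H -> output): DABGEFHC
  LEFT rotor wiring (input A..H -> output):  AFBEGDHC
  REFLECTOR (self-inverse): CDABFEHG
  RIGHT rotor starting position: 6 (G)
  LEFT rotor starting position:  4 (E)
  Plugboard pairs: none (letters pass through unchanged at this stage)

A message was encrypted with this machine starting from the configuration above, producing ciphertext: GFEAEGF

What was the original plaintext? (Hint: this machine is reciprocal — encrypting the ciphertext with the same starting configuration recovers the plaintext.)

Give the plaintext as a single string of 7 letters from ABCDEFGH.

Answer: BHGDAHG

Derivation:
Char 1 ('G'): step: R->7, L=4; G->plug->G->R->G->L->F->refl->E->L'->E->R'->B->plug->B
Char 2 ('F'): step: R->0, L->5 (L advanced); F->plug->F->R->F->L->E->refl->F->L'->C->R'->H->plug->H
Char 3 ('E'): step: R->1, L=5; E->plug->E->R->E->L->A->refl->C->L'->B->R'->G->plug->G
Char 4 ('A'): step: R->2, L=5; A->plug->A->R->H->L->B->refl->D->L'->D->R'->D->plug->D
Char 5 ('E'): step: R->3, L=5; E->plug->E->R->H->L->B->refl->D->L'->D->R'->A->plug->A
Char 6 ('G'): step: R->4, L=5; G->plug->G->R->F->L->E->refl->F->L'->C->R'->H->plug->H
Char 7 ('F'): step: R->5, L=5; F->plug->F->R->E->L->A->refl->C->L'->B->R'->G->plug->G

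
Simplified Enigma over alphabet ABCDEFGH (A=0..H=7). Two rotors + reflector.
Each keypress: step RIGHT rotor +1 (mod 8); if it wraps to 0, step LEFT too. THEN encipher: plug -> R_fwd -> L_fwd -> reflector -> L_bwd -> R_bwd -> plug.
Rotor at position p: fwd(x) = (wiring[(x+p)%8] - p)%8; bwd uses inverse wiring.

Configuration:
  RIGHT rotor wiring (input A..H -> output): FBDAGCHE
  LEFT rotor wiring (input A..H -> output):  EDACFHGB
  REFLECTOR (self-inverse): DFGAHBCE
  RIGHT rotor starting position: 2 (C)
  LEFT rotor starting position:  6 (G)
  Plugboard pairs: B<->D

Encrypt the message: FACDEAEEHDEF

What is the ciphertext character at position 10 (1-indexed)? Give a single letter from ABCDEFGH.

Char 1 ('F'): step: R->3, L=6; F->plug->F->R->C->L->G->refl->C->L'->E->R'->D->plug->B
Char 2 ('A'): step: R->4, L=6; A->plug->A->R->C->L->G->refl->C->L'->E->R'->H->plug->H
Char 3 ('C'): step: R->5, L=6; C->plug->C->R->H->L->B->refl->F->L'->D->R'->G->plug->G
Char 4 ('D'): step: R->6, L=6; D->plug->B->R->G->L->H->refl->E->L'->F->R'->E->plug->E
Char 5 ('E'): step: R->7, L=6; E->plug->E->R->B->L->D->refl->A->L'->A->R'->H->plug->H
Char 6 ('A'): step: R->0, L->7 (L advanced); A->plug->A->R->F->L->G->refl->C->L'->A->R'->D->plug->B
Char 7 ('E'): step: R->1, L=7; E->plug->E->R->B->L->F->refl->B->L'->D->R'->G->plug->G
Char 8 ('E'): step: R->2, L=7; E->plug->E->R->F->L->G->refl->C->L'->A->R'->D->plug->B
Char 9 ('H'): step: R->3, L=7; H->plug->H->R->A->L->C->refl->G->L'->F->R'->A->plug->A
Char 10 ('D'): step: R->4, L=7; D->plug->B->R->G->L->A->refl->D->L'->E->R'->H->plug->H

H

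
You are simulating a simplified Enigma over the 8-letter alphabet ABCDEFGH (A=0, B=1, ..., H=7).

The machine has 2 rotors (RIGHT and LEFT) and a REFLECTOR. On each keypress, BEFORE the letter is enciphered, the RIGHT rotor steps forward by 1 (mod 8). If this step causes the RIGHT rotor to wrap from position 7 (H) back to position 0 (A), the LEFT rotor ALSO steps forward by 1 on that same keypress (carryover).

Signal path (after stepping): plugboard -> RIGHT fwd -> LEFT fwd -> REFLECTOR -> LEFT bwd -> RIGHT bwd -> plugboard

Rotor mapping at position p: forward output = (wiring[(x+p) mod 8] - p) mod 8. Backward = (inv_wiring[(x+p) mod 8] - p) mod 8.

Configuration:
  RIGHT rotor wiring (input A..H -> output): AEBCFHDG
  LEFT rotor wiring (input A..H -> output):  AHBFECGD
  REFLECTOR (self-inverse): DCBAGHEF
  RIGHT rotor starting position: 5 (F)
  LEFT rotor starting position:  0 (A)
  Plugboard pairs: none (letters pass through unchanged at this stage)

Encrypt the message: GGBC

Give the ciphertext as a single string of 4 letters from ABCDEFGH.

Char 1 ('G'): step: R->6, L=0; G->plug->G->R->H->L->D->refl->A->L'->A->R'->B->plug->B
Char 2 ('G'): step: R->7, L=0; G->plug->G->R->A->L->A->refl->D->L'->H->R'->A->plug->A
Char 3 ('B'): step: R->0, L->1 (L advanced); B->plug->B->R->E->L->B->refl->C->L'->G->R'->H->plug->H
Char 4 ('C'): step: R->1, L=1; C->plug->C->R->B->L->A->refl->D->L'->D->R'->A->plug->A

Answer: BAHA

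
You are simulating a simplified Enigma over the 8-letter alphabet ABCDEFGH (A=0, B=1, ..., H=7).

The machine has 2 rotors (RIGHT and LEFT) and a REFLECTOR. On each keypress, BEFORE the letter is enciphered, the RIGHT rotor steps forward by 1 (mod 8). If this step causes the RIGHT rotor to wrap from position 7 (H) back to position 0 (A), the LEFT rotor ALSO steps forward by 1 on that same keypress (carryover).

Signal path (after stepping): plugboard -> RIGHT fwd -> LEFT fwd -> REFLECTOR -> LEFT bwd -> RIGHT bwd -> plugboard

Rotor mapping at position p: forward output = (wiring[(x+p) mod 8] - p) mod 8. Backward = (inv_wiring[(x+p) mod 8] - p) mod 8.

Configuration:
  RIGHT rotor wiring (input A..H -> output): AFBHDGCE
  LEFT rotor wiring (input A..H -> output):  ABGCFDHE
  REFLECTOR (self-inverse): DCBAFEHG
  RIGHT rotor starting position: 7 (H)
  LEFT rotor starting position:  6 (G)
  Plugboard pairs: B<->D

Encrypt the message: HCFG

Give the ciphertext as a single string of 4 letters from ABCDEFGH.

Answer: BDCE

Derivation:
Char 1 ('H'): step: R->0, L->7 (L advanced); H->plug->H->R->E->L->D->refl->A->L'->H->R'->D->plug->B
Char 2 ('C'): step: R->1, L=7; C->plug->C->R->G->L->E->refl->F->L'->A->R'->B->plug->D
Char 3 ('F'): step: R->2, L=7; F->plug->F->R->C->L->C->refl->B->L'->B->R'->C->plug->C
Char 4 ('G'): step: R->3, L=7; G->plug->G->R->C->L->C->refl->B->L'->B->R'->E->plug->E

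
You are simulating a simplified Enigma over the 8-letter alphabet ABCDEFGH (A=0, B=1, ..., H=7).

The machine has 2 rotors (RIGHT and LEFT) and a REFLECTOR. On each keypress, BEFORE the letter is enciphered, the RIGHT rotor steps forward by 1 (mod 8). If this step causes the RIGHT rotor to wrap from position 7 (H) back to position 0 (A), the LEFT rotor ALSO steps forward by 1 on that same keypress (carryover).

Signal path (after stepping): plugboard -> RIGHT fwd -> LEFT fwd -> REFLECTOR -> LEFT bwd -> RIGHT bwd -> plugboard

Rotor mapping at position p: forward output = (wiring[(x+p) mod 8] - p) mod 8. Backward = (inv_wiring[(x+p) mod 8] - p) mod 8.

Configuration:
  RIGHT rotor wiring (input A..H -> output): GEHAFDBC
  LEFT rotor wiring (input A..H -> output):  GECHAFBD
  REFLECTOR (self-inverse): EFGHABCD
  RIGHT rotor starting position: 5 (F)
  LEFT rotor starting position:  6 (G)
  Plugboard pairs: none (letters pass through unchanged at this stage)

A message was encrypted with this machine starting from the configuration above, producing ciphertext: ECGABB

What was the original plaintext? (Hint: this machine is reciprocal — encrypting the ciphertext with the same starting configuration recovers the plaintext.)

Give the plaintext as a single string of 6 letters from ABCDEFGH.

Answer: HEFGEA

Derivation:
Char 1 ('E'): step: R->6, L=6; E->plug->E->R->B->L->F->refl->B->L'->F->R'->H->plug->H
Char 2 ('C'): step: R->7, L=6; C->plug->C->R->F->L->B->refl->F->L'->B->R'->E->plug->E
Char 3 ('G'): step: R->0, L->7 (L advanced); G->plug->G->R->B->L->H->refl->D->L'->D->R'->F->plug->F
Char 4 ('A'): step: R->1, L=7; A->plug->A->R->D->L->D->refl->H->L'->B->R'->G->plug->G
Char 5 ('B'): step: R->2, L=7; B->plug->B->R->G->L->G->refl->C->L'->H->R'->E->plug->E
Char 6 ('B'): step: R->3, L=7; B->plug->B->R->C->L->F->refl->B->L'->F->R'->A->plug->A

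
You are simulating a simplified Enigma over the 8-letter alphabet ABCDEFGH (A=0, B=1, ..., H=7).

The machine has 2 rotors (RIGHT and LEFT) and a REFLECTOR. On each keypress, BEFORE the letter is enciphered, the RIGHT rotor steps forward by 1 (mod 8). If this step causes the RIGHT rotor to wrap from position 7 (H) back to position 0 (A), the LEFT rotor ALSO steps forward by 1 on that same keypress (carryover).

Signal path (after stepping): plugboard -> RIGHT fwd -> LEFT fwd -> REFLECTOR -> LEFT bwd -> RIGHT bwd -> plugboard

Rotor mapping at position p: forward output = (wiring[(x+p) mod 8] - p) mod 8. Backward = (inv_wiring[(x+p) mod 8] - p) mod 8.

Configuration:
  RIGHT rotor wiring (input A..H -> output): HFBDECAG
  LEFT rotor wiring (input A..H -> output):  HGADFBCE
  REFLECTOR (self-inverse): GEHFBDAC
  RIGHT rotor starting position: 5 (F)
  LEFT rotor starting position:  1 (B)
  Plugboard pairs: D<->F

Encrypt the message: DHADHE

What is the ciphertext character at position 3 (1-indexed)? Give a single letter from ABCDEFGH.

Char 1 ('D'): step: R->6, L=1; D->plug->F->R->F->L->B->refl->E->L'->D->R'->E->plug->E
Char 2 ('H'): step: R->7, L=1; H->plug->H->R->B->L->H->refl->C->L'->C->R'->D->plug->F
Char 3 ('A'): step: R->0, L->2 (L advanced); A->plug->A->R->H->L->E->refl->B->L'->B->R'->C->plug->C

C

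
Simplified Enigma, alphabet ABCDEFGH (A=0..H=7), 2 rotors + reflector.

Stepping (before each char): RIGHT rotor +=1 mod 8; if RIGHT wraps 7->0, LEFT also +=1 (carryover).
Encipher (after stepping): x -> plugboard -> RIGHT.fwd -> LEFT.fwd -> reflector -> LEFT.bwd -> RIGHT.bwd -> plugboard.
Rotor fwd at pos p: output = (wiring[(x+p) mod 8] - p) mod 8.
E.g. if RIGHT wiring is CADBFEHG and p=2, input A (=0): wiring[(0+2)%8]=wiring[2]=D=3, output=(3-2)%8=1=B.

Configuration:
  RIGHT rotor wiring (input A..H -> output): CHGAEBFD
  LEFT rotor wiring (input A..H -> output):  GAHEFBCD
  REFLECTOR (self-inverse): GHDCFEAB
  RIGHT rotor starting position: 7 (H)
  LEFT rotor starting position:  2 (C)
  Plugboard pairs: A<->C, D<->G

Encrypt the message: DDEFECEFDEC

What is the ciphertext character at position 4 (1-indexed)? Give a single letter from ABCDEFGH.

Char 1 ('D'): step: R->0, L->3 (L advanced); D->plug->G->R->F->L->D->refl->C->L'->B->R'->F->plug->F
Char 2 ('D'): step: R->1, L=3; D->plug->G->R->C->L->G->refl->A->L'->E->R'->F->plug->F
Char 3 ('E'): step: R->2, L=3; E->plug->E->R->D->L->H->refl->B->L'->A->R'->G->plug->D
Char 4 ('F'): step: R->3, L=3; F->plug->F->R->H->L->E->refl->F->L'->G->R'->C->plug->A

A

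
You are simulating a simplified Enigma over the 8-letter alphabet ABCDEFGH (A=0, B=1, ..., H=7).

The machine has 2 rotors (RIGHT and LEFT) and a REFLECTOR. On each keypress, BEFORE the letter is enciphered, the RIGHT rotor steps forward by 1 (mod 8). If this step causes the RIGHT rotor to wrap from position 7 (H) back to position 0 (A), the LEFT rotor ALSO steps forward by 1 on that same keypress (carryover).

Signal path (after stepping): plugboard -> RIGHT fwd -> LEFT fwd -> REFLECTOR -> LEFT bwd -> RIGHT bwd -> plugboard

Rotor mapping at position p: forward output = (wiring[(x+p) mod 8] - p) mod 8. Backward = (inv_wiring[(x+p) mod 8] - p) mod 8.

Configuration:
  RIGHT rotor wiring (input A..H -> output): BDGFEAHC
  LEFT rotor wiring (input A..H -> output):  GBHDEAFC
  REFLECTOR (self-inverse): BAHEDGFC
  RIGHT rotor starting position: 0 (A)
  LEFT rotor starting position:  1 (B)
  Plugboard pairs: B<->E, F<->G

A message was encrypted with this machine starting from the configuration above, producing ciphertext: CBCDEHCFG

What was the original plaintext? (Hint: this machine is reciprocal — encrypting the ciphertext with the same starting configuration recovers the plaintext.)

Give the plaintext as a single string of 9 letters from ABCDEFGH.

Answer: AEHADEEHC

Derivation:
Char 1 ('C'): step: R->1, L=1; C->plug->C->R->E->L->H->refl->C->L'->C->R'->A->plug->A
Char 2 ('B'): step: R->2, L=1; B->plug->E->R->F->L->E->refl->D->L'->D->R'->B->plug->E
Char 3 ('C'): step: R->3, L=1; C->plug->C->R->F->L->E->refl->D->L'->D->R'->H->plug->H
Char 4 ('D'): step: R->4, L=1; D->plug->D->R->G->L->B->refl->A->L'->A->R'->A->plug->A
Char 5 ('E'): step: R->5, L=1; E->plug->B->R->C->L->C->refl->H->L'->E->R'->D->plug->D
Char 6 ('H'): step: R->6, L=1; H->plug->H->R->C->L->C->refl->H->L'->E->R'->B->plug->E
Char 7 ('C'): step: R->7, L=1; C->plug->C->R->E->L->H->refl->C->L'->C->R'->B->plug->E
Char 8 ('F'): step: R->0, L->2 (L advanced); F->plug->G->R->H->L->H->refl->C->L'->C->R'->H->plug->H
Char 9 ('G'): step: R->1, L=2; G->plug->F->R->G->L->E->refl->D->L'->E->R'->C->plug->C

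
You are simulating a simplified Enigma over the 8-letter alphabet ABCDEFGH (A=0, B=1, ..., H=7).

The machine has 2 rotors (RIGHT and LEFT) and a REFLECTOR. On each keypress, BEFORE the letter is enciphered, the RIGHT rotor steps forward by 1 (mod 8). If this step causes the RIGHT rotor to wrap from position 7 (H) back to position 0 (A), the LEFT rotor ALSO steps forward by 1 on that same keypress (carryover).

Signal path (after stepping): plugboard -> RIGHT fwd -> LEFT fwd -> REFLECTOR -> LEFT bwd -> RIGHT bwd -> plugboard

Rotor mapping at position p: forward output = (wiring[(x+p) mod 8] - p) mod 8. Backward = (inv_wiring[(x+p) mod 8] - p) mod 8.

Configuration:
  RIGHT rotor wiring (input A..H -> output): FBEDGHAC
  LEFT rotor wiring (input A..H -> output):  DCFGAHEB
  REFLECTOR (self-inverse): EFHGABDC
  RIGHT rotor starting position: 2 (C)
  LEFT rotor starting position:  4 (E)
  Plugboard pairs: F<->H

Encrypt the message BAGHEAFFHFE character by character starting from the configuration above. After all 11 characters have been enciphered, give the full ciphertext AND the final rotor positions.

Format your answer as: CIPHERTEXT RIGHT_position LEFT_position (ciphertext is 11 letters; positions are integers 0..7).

Char 1 ('B'): step: R->3, L=4; B->plug->B->R->D->L->F->refl->B->L'->G->R'->G->plug->G
Char 2 ('A'): step: R->4, L=4; A->plug->A->R->C->L->A->refl->E->L'->A->R'->G->plug->G
Char 3 ('G'): step: R->5, L=4; G->plug->G->R->G->L->B->refl->F->L'->D->R'->B->plug->B
Char 4 ('H'): step: R->6, L=4; H->plug->F->R->F->L->G->refl->D->L'->B->R'->H->plug->F
Char 5 ('E'): step: R->7, L=4; E->plug->E->R->E->L->H->refl->C->L'->H->R'->F->plug->H
Char 6 ('A'): step: R->0, L->5 (L advanced); A->plug->A->R->F->L->A->refl->E->L'->C->R'->H->plug->F
Char 7 ('F'): step: R->1, L=5; F->plug->H->R->E->L->F->refl->B->L'->G->R'->E->plug->E
Char 8 ('F'): step: R->2, L=5; F->plug->H->R->H->L->D->refl->G->L'->D->R'->G->plug->G
Char 9 ('H'): step: R->3, L=5; H->plug->F->R->C->L->E->refl->A->L'->F->R'->D->plug->D
Char 10 ('F'): step: R->4, L=5; F->plug->H->R->H->L->D->refl->G->L'->D->R'->B->plug->B
Char 11 ('E'): step: R->5, L=5; E->plug->E->R->E->L->F->refl->B->L'->G->R'->G->plug->G
Final: ciphertext=GGBFHFEGDBG, RIGHT=5, LEFT=5

Answer: GGBFHFEGDBG 5 5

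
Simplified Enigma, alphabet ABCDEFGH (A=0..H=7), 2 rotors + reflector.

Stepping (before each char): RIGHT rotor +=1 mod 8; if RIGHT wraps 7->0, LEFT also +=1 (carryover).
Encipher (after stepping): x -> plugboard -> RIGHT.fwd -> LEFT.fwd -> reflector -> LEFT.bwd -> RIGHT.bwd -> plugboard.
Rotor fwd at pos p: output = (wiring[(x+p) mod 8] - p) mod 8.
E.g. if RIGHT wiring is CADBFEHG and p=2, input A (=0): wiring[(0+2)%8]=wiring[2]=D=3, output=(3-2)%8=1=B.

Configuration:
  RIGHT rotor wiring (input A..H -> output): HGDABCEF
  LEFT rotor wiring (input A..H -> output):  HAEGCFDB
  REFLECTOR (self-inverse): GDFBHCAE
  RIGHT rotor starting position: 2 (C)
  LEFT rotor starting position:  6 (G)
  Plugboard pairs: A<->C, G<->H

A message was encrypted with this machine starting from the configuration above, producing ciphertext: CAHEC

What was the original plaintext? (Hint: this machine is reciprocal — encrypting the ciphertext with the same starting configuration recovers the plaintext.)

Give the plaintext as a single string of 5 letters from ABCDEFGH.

Char 1 ('C'): step: R->3, L=6; C->plug->A->R->F->L->A->refl->G->L'->E->R'->F->plug->F
Char 2 ('A'): step: R->4, L=6; A->plug->C->R->A->L->F->refl->C->L'->D->R'->E->plug->E
Char 3 ('H'): step: R->5, L=6; H->plug->G->R->D->L->C->refl->F->L'->A->R'->C->plug->A
Char 4 ('E'): step: R->6, L=6; E->plug->E->R->F->L->A->refl->G->L'->E->R'->H->plug->G
Char 5 ('C'): step: R->7, L=6; C->plug->A->R->G->L->E->refl->H->L'->H->R'->C->plug->A

Answer: FEAGA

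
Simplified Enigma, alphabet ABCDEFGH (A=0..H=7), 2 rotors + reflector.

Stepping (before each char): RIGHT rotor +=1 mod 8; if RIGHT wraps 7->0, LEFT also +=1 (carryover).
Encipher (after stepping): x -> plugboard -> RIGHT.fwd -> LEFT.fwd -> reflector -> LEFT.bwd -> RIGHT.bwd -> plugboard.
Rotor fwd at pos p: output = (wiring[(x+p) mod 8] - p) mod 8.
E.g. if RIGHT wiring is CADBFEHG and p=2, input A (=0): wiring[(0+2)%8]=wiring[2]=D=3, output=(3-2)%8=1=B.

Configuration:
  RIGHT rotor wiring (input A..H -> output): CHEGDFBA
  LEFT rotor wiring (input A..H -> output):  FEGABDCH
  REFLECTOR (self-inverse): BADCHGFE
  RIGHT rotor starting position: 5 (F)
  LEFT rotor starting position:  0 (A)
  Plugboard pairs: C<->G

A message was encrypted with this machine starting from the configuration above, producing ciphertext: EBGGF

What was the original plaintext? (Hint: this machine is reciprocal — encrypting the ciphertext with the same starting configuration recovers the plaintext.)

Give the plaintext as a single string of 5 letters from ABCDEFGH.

Char 1 ('E'): step: R->6, L=0; E->plug->E->R->G->L->C->refl->D->L'->F->R'->G->plug->C
Char 2 ('B'): step: R->7, L=0; B->plug->B->R->D->L->A->refl->B->L'->E->R'->F->plug->F
Char 3 ('G'): step: R->0, L->1 (L advanced); G->plug->C->R->E->L->C->refl->D->L'->A->R'->H->plug->H
Char 4 ('G'): step: R->1, L=1; G->plug->C->R->F->L->B->refl->A->L'->D->R'->B->plug->B
Char 5 ('F'): step: R->2, L=1; F->plug->F->R->G->L->G->refl->F->L'->B->R'->C->plug->G

Answer: CFHBG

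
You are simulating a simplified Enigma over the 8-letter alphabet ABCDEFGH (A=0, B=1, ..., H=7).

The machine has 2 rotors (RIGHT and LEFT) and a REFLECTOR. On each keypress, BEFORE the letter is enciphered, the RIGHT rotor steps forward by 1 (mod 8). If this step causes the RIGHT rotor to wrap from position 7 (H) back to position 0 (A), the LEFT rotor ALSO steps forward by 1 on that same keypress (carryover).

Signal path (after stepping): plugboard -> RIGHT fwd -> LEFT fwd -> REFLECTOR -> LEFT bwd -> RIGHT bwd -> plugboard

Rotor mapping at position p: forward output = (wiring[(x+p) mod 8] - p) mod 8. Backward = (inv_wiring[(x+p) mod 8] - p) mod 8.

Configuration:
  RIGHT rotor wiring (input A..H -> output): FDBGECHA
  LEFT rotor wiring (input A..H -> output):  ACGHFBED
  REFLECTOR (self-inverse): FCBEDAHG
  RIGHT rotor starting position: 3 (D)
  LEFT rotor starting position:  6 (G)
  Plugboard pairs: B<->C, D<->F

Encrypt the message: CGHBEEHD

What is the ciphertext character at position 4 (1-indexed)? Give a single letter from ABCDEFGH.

Char 1 ('C'): step: R->4, L=6; C->plug->B->R->G->L->H->refl->G->L'->A->R'->A->plug->A
Char 2 ('G'): step: R->5, L=6; G->plug->G->R->B->L->F->refl->A->L'->E->R'->F->plug->D
Char 3 ('H'): step: R->6, L=6; H->plug->H->R->E->L->A->refl->F->L'->B->R'->A->plug->A
Char 4 ('B'): step: R->7, L=6; B->plug->C->R->E->L->A->refl->F->L'->B->R'->A->plug->A

A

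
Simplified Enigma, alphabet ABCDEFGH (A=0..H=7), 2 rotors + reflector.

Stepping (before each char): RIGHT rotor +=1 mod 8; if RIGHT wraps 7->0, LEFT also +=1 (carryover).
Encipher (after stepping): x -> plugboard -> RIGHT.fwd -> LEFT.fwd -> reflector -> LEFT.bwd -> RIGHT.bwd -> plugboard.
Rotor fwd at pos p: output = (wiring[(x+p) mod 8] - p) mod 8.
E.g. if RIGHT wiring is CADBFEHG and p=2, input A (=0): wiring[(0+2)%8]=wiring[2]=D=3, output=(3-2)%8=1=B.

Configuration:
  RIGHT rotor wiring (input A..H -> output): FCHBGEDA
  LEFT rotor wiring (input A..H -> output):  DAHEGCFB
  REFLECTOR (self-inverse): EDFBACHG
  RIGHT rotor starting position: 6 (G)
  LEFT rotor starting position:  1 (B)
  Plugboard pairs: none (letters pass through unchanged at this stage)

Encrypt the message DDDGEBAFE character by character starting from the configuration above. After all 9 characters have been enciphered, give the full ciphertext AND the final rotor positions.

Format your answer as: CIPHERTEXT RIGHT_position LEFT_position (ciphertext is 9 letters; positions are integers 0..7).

Answer: AHGDGEEBC 7 2

Derivation:
Char 1 ('D'): step: R->7, L=1; D->plug->D->R->A->L->H->refl->G->L'->B->R'->A->plug->A
Char 2 ('D'): step: R->0, L->2 (L advanced); D->plug->D->R->B->L->C->refl->F->L'->A->R'->H->plug->H
Char 3 ('D'): step: R->1, L=2; D->plug->D->R->F->L->H->refl->G->L'->H->R'->G->plug->G
Char 4 ('G'): step: R->2, L=2; G->plug->G->R->D->L->A->refl->E->L'->C->R'->D->plug->D
Char 5 ('E'): step: R->3, L=2; E->plug->E->R->F->L->H->refl->G->L'->H->R'->G->plug->G
Char 6 ('B'): step: R->4, L=2; B->plug->B->R->A->L->F->refl->C->L'->B->R'->E->plug->E
Char 7 ('A'): step: R->5, L=2; A->plug->A->R->H->L->G->refl->H->L'->F->R'->E->plug->E
Char 8 ('F'): step: R->6, L=2; F->plug->F->R->D->L->A->refl->E->L'->C->R'->B->plug->B
Char 9 ('E'): step: R->7, L=2; E->plug->E->R->C->L->E->refl->A->L'->D->R'->C->plug->C
Final: ciphertext=AHGDGEEBC, RIGHT=7, LEFT=2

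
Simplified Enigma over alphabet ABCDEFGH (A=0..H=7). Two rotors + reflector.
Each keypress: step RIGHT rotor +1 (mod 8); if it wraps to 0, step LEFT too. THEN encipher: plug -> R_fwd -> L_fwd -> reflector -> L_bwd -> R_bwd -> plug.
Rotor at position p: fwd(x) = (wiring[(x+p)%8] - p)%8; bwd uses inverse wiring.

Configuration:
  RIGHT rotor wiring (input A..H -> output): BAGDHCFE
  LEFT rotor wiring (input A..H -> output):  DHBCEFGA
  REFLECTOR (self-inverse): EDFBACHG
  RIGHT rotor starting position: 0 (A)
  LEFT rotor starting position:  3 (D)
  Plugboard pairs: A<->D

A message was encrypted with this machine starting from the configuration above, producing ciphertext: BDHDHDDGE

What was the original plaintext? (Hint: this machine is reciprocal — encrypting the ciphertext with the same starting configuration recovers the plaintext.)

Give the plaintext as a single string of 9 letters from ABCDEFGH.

Char 1 ('B'): step: R->1, L=3; B->plug->B->R->F->L->A->refl->E->L'->G->R'->D->plug->A
Char 2 ('D'): step: R->2, L=3; D->plug->A->R->E->L->F->refl->C->L'->C->R'->F->plug->F
Char 3 ('H'): step: R->3, L=3; H->plug->H->R->D->L->D->refl->B->L'->B->R'->E->plug->E
Char 4 ('D'): step: R->4, L=3; D->plug->A->R->D->L->D->refl->B->L'->B->R'->C->plug->C
Char 5 ('H'): step: R->5, L=3; H->plug->H->R->C->L->C->refl->F->L'->E->R'->D->plug->A
Char 6 ('D'): step: R->6, L=3; D->plug->A->R->H->L->G->refl->H->L'->A->R'->E->plug->E
Char 7 ('D'): step: R->7, L=3; D->plug->A->R->F->L->A->refl->E->L'->G->R'->H->plug->H
Char 8 ('G'): step: R->0, L->4 (L advanced); G->plug->G->R->F->L->D->refl->B->L'->B->R'->A->plug->D
Char 9 ('E'): step: R->1, L=4; E->plug->E->R->B->L->B->refl->D->L'->F->R'->B->plug->B

Answer: AFECAEHDB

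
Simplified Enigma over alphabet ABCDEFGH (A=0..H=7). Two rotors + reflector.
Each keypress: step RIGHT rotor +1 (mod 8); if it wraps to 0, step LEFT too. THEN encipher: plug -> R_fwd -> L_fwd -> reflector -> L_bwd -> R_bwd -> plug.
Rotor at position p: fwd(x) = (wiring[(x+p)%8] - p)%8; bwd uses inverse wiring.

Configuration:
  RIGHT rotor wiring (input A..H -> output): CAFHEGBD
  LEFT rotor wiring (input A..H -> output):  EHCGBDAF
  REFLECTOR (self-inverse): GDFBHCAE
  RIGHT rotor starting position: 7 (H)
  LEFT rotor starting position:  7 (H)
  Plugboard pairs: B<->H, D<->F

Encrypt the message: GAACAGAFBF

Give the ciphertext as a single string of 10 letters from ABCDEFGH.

Answer: HGBFGBGHHD

Derivation:
Char 1 ('G'): step: R->0, L->0 (L advanced); G->plug->G->R->B->L->H->refl->E->L'->A->R'->B->plug->H
Char 2 ('A'): step: R->1, L=0; A->plug->A->R->H->L->F->refl->C->L'->C->R'->G->plug->G
Char 3 ('A'): step: R->2, L=0; A->plug->A->R->D->L->G->refl->A->L'->G->R'->H->plug->B
Char 4 ('C'): step: R->3, L=0; C->plug->C->R->D->L->G->refl->A->L'->G->R'->D->plug->F
Char 5 ('A'): step: R->4, L=0; A->plug->A->R->A->L->E->refl->H->L'->B->R'->G->plug->G
Char 6 ('G'): step: R->5, L=0; G->plug->G->R->C->L->C->refl->F->L'->H->R'->H->plug->B
Char 7 ('A'): step: R->6, L=0; A->plug->A->R->D->L->G->refl->A->L'->G->R'->G->plug->G
Char 8 ('F'): step: R->7, L=0; F->plug->D->R->G->L->A->refl->G->L'->D->R'->B->plug->H
Char 9 ('B'): step: R->0, L->1 (L advanced); B->plug->H->R->D->L->A->refl->G->L'->A->R'->B->plug->H
Char 10 ('F'): step: R->1, L=1; F->plug->D->R->D->L->A->refl->G->L'->A->R'->F->plug->D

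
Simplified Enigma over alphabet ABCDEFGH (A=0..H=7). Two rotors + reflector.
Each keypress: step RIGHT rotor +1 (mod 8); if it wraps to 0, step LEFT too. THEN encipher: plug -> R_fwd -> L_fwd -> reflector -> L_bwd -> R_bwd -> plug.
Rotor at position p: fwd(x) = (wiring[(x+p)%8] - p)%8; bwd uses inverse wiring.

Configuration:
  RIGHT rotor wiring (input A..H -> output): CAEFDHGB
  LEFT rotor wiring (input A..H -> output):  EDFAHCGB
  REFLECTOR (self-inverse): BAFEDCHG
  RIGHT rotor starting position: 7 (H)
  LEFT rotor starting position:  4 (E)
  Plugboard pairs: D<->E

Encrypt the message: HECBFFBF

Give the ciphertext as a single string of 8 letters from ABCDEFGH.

Char 1 ('H'): step: R->0, L->5 (L advanced); H->plug->H->R->B->L->B->refl->A->L'->F->R'->D->plug->E
Char 2 ('E'): step: R->1, L=5; E->plug->D->R->C->L->E->refl->D->L'->G->R'->E->plug->D
Char 3 ('C'): step: R->2, L=5; C->plug->C->R->B->L->B->refl->A->L'->F->R'->D->plug->E
Char 4 ('B'): step: R->3, L=5; B->plug->B->R->A->L->F->refl->C->L'->H->R'->F->plug->F
Char 5 ('F'): step: R->4, L=5; F->plug->F->R->E->L->G->refl->H->L'->D->R'->B->plug->B
Char 6 ('F'): step: R->5, L=5; F->plug->F->R->H->L->C->refl->F->L'->A->R'->G->plug->G
Char 7 ('B'): step: R->6, L=5; B->plug->B->R->D->L->H->refl->G->L'->E->R'->C->plug->C
Char 8 ('F'): step: R->7, L=5; F->plug->F->R->E->L->G->refl->H->L'->D->R'->B->plug->B

Answer: EDEFBGCB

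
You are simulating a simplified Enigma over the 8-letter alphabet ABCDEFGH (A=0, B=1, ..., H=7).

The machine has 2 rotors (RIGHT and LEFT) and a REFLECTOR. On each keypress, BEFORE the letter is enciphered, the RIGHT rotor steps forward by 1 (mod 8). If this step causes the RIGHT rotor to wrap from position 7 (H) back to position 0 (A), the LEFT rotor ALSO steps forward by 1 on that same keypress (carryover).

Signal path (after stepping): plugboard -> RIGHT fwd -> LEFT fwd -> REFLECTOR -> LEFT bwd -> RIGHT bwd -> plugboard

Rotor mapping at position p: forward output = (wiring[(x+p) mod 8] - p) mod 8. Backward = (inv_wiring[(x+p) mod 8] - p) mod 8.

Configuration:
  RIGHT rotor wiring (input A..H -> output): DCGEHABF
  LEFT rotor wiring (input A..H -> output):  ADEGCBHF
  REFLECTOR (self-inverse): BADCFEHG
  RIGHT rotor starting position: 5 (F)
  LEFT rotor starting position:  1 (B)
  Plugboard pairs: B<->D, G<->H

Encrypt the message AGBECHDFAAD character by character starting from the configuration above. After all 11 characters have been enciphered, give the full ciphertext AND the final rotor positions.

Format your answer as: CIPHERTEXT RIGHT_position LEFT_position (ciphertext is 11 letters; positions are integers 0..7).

Char 1 ('A'): step: R->6, L=1; A->plug->A->R->D->L->B->refl->A->L'->E->R'->D->plug->B
Char 2 ('G'): step: R->7, L=1; G->plug->H->R->C->L->F->refl->E->L'->G->R'->A->plug->A
Char 3 ('B'): step: R->0, L->2 (L advanced); B->plug->D->R->E->L->F->refl->E->L'->B->R'->G->plug->H
Char 4 ('E'): step: R->1, L=2; E->plug->E->R->H->L->B->refl->A->L'->C->R'->H->plug->G
Char 5 ('C'): step: R->2, L=2; C->plug->C->R->F->L->D->refl->C->L'->A->R'->H->plug->G
Char 6 ('H'): step: R->3, L=2; H->plug->G->R->H->L->B->refl->A->L'->C->R'->E->plug->E
Char 7 ('D'): step: R->4, L=2; D->plug->B->R->E->L->F->refl->E->L'->B->R'->D->plug->B
Char 8 ('F'): step: R->5, L=2; F->plug->F->R->B->L->E->refl->F->L'->E->R'->B->plug->D
Char 9 ('A'): step: R->6, L=2; A->plug->A->R->D->L->H->refl->G->L'->G->R'->F->plug->F
Char 10 ('A'): step: R->7, L=2; A->plug->A->R->G->L->G->refl->H->L'->D->R'->C->plug->C
Char 11 ('D'): step: R->0, L->3 (L advanced); D->plug->B->R->C->L->G->refl->H->L'->B->R'->G->plug->H
Final: ciphertext=BAHGGEBDFCH, RIGHT=0, LEFT=3

Answer: BAHGGEBDFCH 0 3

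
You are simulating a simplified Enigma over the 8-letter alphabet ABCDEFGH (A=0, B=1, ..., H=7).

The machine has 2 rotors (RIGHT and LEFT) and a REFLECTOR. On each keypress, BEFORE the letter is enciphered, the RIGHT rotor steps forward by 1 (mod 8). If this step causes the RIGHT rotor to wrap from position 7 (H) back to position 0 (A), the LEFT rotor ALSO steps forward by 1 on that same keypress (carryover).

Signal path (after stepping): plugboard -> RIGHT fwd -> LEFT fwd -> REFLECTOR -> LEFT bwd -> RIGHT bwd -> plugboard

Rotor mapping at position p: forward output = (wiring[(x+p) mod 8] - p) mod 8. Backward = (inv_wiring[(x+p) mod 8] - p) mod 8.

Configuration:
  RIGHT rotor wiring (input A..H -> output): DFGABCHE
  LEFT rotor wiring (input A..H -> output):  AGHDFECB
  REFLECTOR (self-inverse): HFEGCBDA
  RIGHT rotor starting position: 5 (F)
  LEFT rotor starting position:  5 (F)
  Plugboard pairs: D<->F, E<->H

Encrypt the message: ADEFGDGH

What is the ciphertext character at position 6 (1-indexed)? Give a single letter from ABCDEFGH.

Char 1 ('A'): step: R->6, L=5; A->plug->A->R->B->L->F->refl->B->L'->E->R'->H->plug->E
Char 2 ('D'): step: R->7, L=5; D->plug->F->R->C->L->E->refl->C->L'->F->R'->A->plug->A
Char 3 ('E'): step: R->0, L->6 (L advanced); E->plug->H->R->E->L->B->refl->F->L'->F->R'->B->plug->B
Char 4 ('F'): step: R->1, L=6; F->plug->D->R->A->L->E->refl->C->L'->C->R'->H->plug->E
Char 5 ('G'): step: R->2, L=6; G->plug->G->R->B->L->D->refl->G->L'->H->R'->C->plug->C
Char 6 ('D'): step: R->3, L=6; D->plug->F->R->A->L->E->refl->C->L'->C->R'->G->plug->G

G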